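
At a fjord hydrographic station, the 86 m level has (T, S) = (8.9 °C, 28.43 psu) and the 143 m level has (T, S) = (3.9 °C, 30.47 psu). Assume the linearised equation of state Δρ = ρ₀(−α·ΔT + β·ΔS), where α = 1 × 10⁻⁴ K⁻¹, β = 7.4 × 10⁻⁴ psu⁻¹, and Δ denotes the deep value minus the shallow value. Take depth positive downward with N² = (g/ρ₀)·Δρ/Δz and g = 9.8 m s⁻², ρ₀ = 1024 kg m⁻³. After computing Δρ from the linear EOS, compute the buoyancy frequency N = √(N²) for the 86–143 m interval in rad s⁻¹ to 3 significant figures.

ΔT = -5.0 K, ΔS = +2.04 psu (deep − shallow).
Δρ/ρ₀ = −αΔT + βΔS = 5.00 × 10⁻⁴ + 1.5096 × 10⁻³ = 2.0096 × 10⁻³, so Δρ ≈ 2.058 kg m⁻³.
N² = (g/ρ₀)·Δρ/Δz = g·(Δρ/ρ₀)/Δz = 9.8 × 2.0096 × 10⁻³ / 57 = 3.4551 × 10⁻⁴ s⁻².
N = √(3.4551 × 10⁻⁴) = 0.018588 rad s⁻¹ ≈ 0.0186 rad s⁻¹.

0.0186 rad s⁻¹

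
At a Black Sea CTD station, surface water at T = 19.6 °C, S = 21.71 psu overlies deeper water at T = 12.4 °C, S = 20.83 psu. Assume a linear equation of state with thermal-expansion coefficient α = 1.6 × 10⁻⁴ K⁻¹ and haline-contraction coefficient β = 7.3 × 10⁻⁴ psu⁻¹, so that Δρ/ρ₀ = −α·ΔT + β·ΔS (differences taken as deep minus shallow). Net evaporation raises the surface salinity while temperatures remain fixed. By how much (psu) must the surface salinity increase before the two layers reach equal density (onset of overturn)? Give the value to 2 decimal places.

Neutral buoyancy requires −α(T_deep − T_surf) + β(S_deep − S_surf′) = 0.
S_surf′ = S_deep − (α/β)·ΔT = 20.83 − (1.6 × 10⁻⁴/7.3 × 10⁻⁴)·(-7.2) = 22.4081 psu.
Increase required: 22.4081 − 21.71 = 0.6981 psu.

0.70 psu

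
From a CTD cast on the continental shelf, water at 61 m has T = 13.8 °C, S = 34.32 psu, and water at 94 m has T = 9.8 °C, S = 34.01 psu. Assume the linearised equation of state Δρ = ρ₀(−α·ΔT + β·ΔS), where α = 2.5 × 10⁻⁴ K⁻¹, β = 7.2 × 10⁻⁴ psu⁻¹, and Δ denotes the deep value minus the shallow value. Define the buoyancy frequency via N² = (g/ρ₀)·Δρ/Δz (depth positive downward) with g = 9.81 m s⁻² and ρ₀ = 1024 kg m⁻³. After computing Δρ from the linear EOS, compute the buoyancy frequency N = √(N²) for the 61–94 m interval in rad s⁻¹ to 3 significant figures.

ΔT = -4.0 K, ΔS = -0.31 psu (deep − shallow).
Δρ/ρ₀ = −αΔT + βΔS = 1.00 × 10⁻³ − 2.232 × 10⁻⁴ = 7.768 × 10⁻⁴, so Δρ ≈ 0.7954 kg m⁻³.
N² = (g/ρ₀)·Δρ/Δz = g·(Δρ/ρ₀)/Δz = 9.81 × 7.768 × 10⁻⁴ / 33 = 2.3092 × 10⁻⁴ s⁻².
N = √(2.3092 × 10⁻⁴) = 0.015196 rad s⁻¹ ≈ 0.0152 rad s⁻¹.

0.0152 rad s⁻¹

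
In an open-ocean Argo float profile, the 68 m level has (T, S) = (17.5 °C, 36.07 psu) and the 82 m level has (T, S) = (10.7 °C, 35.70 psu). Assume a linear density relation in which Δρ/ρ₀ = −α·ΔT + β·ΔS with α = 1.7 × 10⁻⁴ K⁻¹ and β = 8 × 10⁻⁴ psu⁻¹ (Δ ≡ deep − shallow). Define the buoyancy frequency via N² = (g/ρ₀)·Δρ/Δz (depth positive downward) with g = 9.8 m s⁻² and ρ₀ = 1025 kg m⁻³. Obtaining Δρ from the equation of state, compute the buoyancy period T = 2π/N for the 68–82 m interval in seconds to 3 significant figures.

256 s

ΔT = -6.8 K, ΔS = -0.37 psu (deep − shallow).
Δρ/ρ₀ = −αΔT + βΔS = 1.156 × 10⁻³ − 2.96 × 10⁻⁴ = 8.60 × 10⁻⁴, so Δρ ≈ 0.8815 kg m⁻³.
N² = (g/ρ₀)·Δρ/Δz = g·(Δρ/ρ₀)/Δz = 9.8 × 8.60 × 10⁻⁴ / 14 = 6.0200 × 10⁻⁴ s⁻².
N = √(6.0200 × 10⁻⁴) = 0.024536 rad s⁻¹ → T = 2π/N = 256.08 s ≈ 256 s.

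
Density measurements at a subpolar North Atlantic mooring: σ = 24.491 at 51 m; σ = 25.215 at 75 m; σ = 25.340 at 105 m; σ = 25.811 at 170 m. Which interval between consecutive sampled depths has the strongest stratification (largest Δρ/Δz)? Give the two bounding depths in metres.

51–75 m

Compute the density gradient over each adjacent pair:
  51–75 m: Δρ/Δz = 0.724/24 = 0.030 kg m⁻⁴
  75–105 m: Δρ/Δz = 0.125/30 = 4.2 × 10⁻³ kg m⁻⁴
  105–170 m: Δρ/Δz = 0.471/65 = 7.2 × 10⁻³ kg m⁻⁴
The largest gradient is in the 51–75 m interval — the pycnocline.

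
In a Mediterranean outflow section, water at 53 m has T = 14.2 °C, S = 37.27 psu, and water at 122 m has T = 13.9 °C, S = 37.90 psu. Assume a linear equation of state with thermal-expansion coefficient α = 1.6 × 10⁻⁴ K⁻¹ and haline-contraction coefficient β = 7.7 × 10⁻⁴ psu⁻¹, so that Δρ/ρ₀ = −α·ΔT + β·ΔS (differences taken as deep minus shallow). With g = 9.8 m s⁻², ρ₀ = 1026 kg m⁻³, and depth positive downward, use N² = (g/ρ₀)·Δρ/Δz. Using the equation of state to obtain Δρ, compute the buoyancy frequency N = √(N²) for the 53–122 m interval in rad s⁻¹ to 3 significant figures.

ΔT = -0.3 K, ΔS = +0.63 psu (deep − shallow).
Δρ/ρ₀ = −αΔT + βΔS = 4.80 × 10⁻⁵ + 4.851 × 10⁻⁴ = 5.331 × 10⁻⁴, so Δρ ≈ 0.5470 kg m⁻³.
N² = (g/ρ₀)·Δρ/Δz = g·(Δρ/ρ₀)/Δz = 9.8 × 5.331 × 10⁻⁴ / 69 = 7.5716 × 10⁻⁵ s⁻².
N = √(7.5716 × 10⁻⁵) = 8.7015 × 10⁻³ rad s⁻¹ ≈ 8.70 × 10⁻³ rad s⁻¹.

8.70 × 10⁻³ rad s⁻¹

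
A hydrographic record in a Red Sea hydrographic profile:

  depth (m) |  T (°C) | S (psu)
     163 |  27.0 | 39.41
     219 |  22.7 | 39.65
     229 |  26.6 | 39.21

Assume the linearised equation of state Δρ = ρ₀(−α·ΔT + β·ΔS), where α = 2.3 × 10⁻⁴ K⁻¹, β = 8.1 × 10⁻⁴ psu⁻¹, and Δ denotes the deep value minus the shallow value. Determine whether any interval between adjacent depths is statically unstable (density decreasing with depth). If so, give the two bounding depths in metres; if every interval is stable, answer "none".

Evaluate Δρ/ρ₀ = −αΔT + βΔS across each adjacent pair:
  163–219 m: −αΔT+βΔS = −(2.3 × 10⁻⁴)(-4.3)+(8.1 × 10⁻⁴)(+0.24) = 1.2 × 10⁻³ → stable
  219–229 m: −αΔT+βΔS = −(2.3 × 10⁻⁴)(+3.9)+(8.1 × 10⁻⁴)(-0.44) = -1.3 × 10⁻³ → UNSTABLE
The 219–229 m interval has Δρ < 0: lighter water underlies denser water.

219–229 m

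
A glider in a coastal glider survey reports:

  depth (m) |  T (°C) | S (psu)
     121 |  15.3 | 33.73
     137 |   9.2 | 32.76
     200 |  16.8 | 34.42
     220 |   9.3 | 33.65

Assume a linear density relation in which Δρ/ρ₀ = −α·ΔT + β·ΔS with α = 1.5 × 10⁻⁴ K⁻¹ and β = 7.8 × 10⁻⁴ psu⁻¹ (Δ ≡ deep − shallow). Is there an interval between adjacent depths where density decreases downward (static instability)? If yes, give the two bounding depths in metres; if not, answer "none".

Evaluate Δρ/ρ₀ = −αΔT + βΔS across each adjacent pair:
  121–137 m: −αΔT+βΔS = −(1.5 × 10⁻⁴)(-6.1)+(7.8 × 10⁻⁴)(-0.97) = 1.6 × 10⁻⁴ → stable
  137–200 m: −αΔT+βΔS = −(1.5 × 10⁻⁴)(+7.6)+(7.8 × 10⁻⁴)(+1.66) = 1.5 × 10⁻⁴ → stable
  200–220 m: −αΔT+βΔS = −(1.5 × 10⁻⁴)(-7.5)+(7.8 × 10⁻⁴)(-0.77) = 5.2 × 10⁻⁴ → stable
Every interval has Δρ > 0: the column is stably stratified throughout.

none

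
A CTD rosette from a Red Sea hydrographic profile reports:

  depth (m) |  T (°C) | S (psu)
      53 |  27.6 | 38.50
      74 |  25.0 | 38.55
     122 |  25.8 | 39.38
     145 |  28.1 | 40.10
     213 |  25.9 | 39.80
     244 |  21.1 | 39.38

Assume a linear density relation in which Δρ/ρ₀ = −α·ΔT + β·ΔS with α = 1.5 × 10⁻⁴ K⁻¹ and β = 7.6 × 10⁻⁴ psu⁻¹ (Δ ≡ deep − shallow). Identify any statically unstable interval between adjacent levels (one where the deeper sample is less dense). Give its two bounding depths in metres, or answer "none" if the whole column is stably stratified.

Evaluate Δρ/ρ₀ = −αΔT + βΔS across each adjacent pair:
  53–74 m: −αΔT+βΔS = −(1.5 × 10⁻⁴)(-2.6)+(7.6 × 10⁻⁴)(+0.05) = 4.3 × 10⁻⁴ → stable
  74–122 m: −αΔT+βΔS = −(1.5 × 10⁻⁴)(+0.8)+(7.6 × 10⁻⁴)(+0.83) = 5.1 × 10⁻⁴ → stable
  122–145 m: −αΔT+βΔS = −(1.5 × 10⁻⁴)(+2.3)+(7.6 × 10⁻⁴)(+0.72) = 2.0 × 10⁻⁴ → stable
  145–213 m: −αΔT+βΔS = −(1.5 × 10⁻⁴)(-2.2)+(7.6 × 10⁻⁴)(-0.30) = 1.0 × 10⁻⁴ → stable
  213–244 m: −αΔT+βΔS = −(1.5 × 10⁻⁴)(-4.8)+(7.6 × 10⁻⁴)(-0.42) = 4.0 × 10⁻⁴ → stable
Every interval has Δρ > 0: the column is stably stratified throughout.

none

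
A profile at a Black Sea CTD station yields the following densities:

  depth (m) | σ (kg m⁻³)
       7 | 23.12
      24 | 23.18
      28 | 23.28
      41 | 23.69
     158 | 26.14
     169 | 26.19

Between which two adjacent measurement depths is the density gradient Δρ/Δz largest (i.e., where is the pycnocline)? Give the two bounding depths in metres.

Compute the density gradient over each adjacent pair:
  7–24 m: Δρ/Δz = 0.06/17 = 3.5 × 10⁻³ kg m⁻⁴
  24–28 m: Δρ/Δz = 0.10/4 = 0.025 kg m⁻⁴
  28–41 m: Δρ/Δz = 0.41/13 = 0.032 kg m⁻⁴
  41–158 m: Δρ/Δz = 2.45/117 = 0.021 kg m⁻⁴
  158–169 m: Δρ/Δz = 0.05/11 = 4.5 × 10⁻³ kg m⁻⁴
The largest gradient is in the 28–41 m interval — the pycnocline.

28–41 m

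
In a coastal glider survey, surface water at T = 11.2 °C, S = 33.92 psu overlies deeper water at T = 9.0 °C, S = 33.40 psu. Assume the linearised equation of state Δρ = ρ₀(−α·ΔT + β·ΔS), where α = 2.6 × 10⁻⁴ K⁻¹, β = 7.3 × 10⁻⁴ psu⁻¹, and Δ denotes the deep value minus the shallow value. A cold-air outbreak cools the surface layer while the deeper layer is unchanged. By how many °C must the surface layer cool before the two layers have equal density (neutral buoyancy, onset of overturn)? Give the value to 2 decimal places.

0.74 °C

Neutral buoyancy requires Δρ = 0, i.e. −α(T_deep − T_surf′) + β(S_deep − S_surf) = 0.
T_surf′ = T_deep − (β/α)·ΔS = 9.0 − (7.3 × 10⁻⁴/2.6 × 10⁻⁴)·(-0.52) = 10.4600 °C.
Cooling required: 11.2 − (10.4600) = 0.7400 °C.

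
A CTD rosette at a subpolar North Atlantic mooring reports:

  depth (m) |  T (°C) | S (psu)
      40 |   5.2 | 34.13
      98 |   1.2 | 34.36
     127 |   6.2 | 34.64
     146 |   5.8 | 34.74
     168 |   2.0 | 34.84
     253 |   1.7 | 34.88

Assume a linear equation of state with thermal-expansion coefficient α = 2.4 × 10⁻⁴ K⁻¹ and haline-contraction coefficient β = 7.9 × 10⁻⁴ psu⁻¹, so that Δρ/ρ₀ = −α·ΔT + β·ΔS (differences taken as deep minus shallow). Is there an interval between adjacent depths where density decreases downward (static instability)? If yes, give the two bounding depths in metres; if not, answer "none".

98–127 m

Evaluate Δρ/ρ₀ = −αΔT + βΔS across each adjacent pair:
  40–98 m: −αΔT+βΔS = −(2.4 × 10⁻⁴)(-4.0)+(7.9 × 10⁻⁴)(+0.23) = 1.1 × 10⁻³ → stable
  98–127 m: −αΔT+βΔS = −(2.4 × 10⁻⁴)(+5.0)+(7.9 × 10⁻⁴)(+0.28) = -9.8 × 10⁻⁴ → UNSTABLE
  127–146 m: −αΔT+βΔS = −(2.4 × 10⁻⁴)(-0.4)+(7.9 × 10⁻⁴)(+0.10) = 1.8 × 10⁻⁴ → stable
  146–168 m: −αΔT+βΔS = −(2.4 × 10⁻⁴)(-3.8)+(7.9 × 10⁻⁴)(+0.10) = 9.9 × 10⁻⁴ → stable
  168–253 m: −αΔT+βΔS = −(2.4 × 10⁻⁴)(-0.3)+(7.9 × 10⁻⁴)(+0.04) = 1.0 × 10⁻⁴ → stable
The 98–127 m interval has Δρ < 0: lighter water underlies denser water.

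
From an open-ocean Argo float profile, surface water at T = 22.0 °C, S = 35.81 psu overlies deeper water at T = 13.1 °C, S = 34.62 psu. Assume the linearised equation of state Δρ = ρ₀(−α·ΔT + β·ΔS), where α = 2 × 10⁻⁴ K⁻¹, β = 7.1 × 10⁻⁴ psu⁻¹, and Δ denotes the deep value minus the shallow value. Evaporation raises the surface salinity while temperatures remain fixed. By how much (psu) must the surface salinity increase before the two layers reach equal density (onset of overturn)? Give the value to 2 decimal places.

1.32 psu

Neutral buoyancy requires −α(T_deep − T_surf) + β(S_deep − S_surf′) = 0.
S_surf′ = S_deep − (α/β)·ΔT = 34.62 − (2 × 10⁻⁴/7.1 × 10⁻⁴)·(-8.9) = 37.1270 psu.
Increase required: 37.1270 − 35.81 = 1.3170 psu.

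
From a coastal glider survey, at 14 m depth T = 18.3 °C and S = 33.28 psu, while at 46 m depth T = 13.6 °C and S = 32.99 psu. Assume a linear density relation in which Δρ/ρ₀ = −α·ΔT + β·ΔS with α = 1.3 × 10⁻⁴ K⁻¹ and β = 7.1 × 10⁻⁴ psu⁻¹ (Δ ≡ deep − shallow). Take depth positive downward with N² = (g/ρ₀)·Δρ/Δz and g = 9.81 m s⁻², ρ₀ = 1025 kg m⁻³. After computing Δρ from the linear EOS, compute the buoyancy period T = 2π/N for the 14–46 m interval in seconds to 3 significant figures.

ΔT = -4.7 K, ΔS = -0.29 psu (deep − shallow).
Δρ/ρ₀ = −αΔT + βΔS = 6.11 × 10⁻⁴ − 2.059 × 10⁻⁴ = 4.051 × 10⁻⁴, so Δρ ≈ 0.4152 kg m⁻³.
N² = (g/ρ₀)·Δρ/Δz = g·(Δρ/ρ₀)/Δz = 9.81 × 4.051 × 10⁻⁴ / 32 = 1.2419 × 10⁻⁴ s⁻².
N = √(1.2419 × 10⁻⁴) = 0.011144 rad s⁻¹ → T = 2π/N = 563.82 s ≈ 564 s.

564 s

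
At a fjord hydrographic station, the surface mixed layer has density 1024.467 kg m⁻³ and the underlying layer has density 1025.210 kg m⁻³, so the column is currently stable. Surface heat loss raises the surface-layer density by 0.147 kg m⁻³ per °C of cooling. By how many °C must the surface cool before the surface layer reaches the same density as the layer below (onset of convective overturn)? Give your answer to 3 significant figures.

5.05 °C

Density deficit of the surface layer: 1025.210 − 1024.467 = 0.743 kg m⁻³.
Required change = 0.743 / 0.147 = 5.05 °C.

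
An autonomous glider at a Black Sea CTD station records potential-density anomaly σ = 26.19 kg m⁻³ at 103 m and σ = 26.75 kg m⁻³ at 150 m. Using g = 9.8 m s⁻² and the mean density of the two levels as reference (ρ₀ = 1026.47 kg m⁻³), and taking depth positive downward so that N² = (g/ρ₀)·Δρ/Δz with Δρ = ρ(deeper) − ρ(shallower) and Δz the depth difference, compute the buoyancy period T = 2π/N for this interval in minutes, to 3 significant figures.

Δρ = 1026.75 − 1026.19 = 0.56 kg m⁻³ over Δz = 150 − 103 = 47 m.
N² = (9.8/1026.47) × (0.56/47) = 1.1375 × 10⁻⁴ s⁻².
N = √(1.1375 × 10⁻⁴) = 0.010665 rad s⁻¹, so T = 2π/N = 589.14 s = 9.8190 min ≈ 9.82 min.

9.82 min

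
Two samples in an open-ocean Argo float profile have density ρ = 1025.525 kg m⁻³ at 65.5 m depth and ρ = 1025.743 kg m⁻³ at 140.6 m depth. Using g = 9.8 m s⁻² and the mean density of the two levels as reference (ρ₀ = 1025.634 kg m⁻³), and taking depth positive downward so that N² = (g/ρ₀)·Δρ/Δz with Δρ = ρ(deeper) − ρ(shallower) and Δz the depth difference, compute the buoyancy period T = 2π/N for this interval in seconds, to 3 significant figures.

1.19 × 10³ s

Δρ = 1025.743 − 1025.525 = 0.218 kg m⁻³ over Δz = 140.6 − 65.5 = 75.1 m.
N² = (9.8/1025.634) × (0.218/75.1) = 2.7736 × 10⁻⁵ s⁻².
N = √(2.7736 × 10⁻⁵) = 5.2665 × 10⁻³ rad s⁻¹, so T = 2π/N = 1.1930 × 10³ s ≈ 1.19 × 10³ s.
Since Δρ > 0 the layer is stably stratified.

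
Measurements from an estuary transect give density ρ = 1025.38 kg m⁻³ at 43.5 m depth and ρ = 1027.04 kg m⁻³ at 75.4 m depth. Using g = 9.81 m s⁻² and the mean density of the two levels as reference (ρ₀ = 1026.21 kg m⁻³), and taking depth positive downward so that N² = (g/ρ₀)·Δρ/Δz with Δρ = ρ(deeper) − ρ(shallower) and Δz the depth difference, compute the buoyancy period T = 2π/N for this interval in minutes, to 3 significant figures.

Δρ = 1027.04 − 1025.38 = 1.66 kg m⁻³ over Δz = 75.4 − 43.5 = 31.9 m.
N² = (9.81/1026.21) × (1.66/31.9) = 4.9745 × 10⁻⁴ s⁻².
N = √(4.9745 × 10⁻⁴) = 0.022304 rad s⁻¹, so T = 2π/N = 281.71 s = 4.6952 min ≈ 4.70 min.

4.70 min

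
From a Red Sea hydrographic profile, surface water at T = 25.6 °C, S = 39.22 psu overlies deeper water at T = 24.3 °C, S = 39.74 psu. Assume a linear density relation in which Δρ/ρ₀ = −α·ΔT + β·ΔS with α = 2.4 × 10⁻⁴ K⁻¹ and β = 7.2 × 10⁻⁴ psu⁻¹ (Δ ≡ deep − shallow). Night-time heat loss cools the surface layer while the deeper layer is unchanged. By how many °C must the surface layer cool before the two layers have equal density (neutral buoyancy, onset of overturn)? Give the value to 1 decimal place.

2.9 °C

Neutral buoyancy requires Δρ = 0, i.e. −α(T_deep − T_surf′) + β(S_deep − S_surf) = 0.
T_surf′ = T_deep − (β/α)·ΔS = 24.3 − (7.2 × 10⁻⁴/2.4 × 10⁻⁴)·(+0.52) = 22.740 °C.
Cooling required: 25.6 − (22.740) = 2.860 °C.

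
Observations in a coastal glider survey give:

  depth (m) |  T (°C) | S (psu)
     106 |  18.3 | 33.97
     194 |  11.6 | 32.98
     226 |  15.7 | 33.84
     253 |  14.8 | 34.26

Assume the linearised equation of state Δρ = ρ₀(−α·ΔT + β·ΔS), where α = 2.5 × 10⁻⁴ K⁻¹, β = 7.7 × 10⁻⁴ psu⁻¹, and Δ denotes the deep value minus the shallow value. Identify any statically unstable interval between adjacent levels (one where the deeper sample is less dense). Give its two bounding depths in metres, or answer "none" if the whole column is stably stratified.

194–226 m

Evaluate Δρ/ρ₀ = −αΔT + βΔS across each adjacent pair:
  106–194 m: −αΔT+βΔS = −(2.5 × 10⁻⁴)(-6.7)+(7.7 × 10⁻⁴)(-0.99) = 9.1 × 10⁻⁴ → stable
  194–226 m: −αΔT+βΔS = −(2.5 × 10⁻⁴)(+4.1)+(7.7 × 10⁻⁴)(+0.86) = -3.6 × 10⁻⁴ → UNSTABLE
  226–253 m: −αΔT+βΔS = −(2.5 × 10⁻⁴)(-0.9)+(7.7 × 10⁻⁴)(+0.42) = 5.5 × 10⁻⁴ → stable
The 194–226 m interval has Δρ < 0: lighter water underlies denser water.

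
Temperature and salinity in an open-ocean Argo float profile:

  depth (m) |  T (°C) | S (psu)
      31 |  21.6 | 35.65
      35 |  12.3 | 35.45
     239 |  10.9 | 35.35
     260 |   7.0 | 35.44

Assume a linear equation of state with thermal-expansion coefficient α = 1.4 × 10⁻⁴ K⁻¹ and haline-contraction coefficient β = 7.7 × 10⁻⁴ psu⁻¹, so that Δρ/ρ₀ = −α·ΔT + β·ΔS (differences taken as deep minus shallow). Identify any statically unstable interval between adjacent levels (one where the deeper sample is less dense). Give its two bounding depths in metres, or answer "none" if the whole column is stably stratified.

none

Evaluate Δρ/ρ₀ = −αΔT + βΔS across each adjacent pair:
  31–35 m: −αΔT+βΔS = −(1.4 × 10⁻⁴)(-9.3)+(7.7 × 10⁻⁴)(-0.20) = 1.1 × 10⁻³ → stable
  35–239 m: −αΔT+βΔS = −(1.4 × 10⁻⁴)(-1.4)+(7.7 × 10⁻⁴)(-0.10) = 1.2 × 10⁻⁴ → stable
  239–260 m: −αΔT+βΔS = −(1.4 × 10⁻⁴)(-3.9)+(7.7 × 10⁻⁴)(+0.09) = 6.2 × 10⁻⁴ → stable
Every interval has Δρ > 0: the column is stably stratified throughout.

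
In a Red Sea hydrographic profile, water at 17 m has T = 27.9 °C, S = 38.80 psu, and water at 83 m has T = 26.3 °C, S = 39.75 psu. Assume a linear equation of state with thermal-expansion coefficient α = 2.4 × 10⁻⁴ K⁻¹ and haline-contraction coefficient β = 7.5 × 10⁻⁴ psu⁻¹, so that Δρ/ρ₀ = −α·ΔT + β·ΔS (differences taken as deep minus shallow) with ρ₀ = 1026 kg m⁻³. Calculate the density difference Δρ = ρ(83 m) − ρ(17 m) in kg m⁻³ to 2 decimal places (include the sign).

ΔT = -1.6 K, ΔS = +0.95 psu (deep − shallow).
Δρ/ρ₀ = −(2.4 × 10⁻⁴)(-1.6) + (7.5 × 10⁻⁴)(+0.95) = 1.0965 × 10⁻³.
Δρ = 1026 × (1.0965 × 10⁻³) = +1.13 kg m⁻³.
Positive Δρ: denser below, stable.

+1.13 kg m⁻³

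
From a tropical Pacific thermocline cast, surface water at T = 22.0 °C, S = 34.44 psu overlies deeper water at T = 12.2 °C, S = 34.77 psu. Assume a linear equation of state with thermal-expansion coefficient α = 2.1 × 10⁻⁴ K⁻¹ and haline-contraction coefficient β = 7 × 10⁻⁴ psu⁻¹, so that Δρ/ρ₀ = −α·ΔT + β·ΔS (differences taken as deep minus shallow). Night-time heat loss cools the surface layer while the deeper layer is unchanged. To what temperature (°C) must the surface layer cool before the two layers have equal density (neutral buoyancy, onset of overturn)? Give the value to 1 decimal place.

11.1 °C

Neutral buoyancy requires Δρ = 0, i.e. −α(T_deep − T_surf′) + β(S_deep − S_surf) = 0.
T_surf′ = T_deep − (β/α)·ΔS = 12.2 − (7 × 10⁻⁴/2.1 × 10⁻⁴)·(+0.33) = 11.100 °C.
Cooling required: 22.0 − (11.100) = 10.900 °C.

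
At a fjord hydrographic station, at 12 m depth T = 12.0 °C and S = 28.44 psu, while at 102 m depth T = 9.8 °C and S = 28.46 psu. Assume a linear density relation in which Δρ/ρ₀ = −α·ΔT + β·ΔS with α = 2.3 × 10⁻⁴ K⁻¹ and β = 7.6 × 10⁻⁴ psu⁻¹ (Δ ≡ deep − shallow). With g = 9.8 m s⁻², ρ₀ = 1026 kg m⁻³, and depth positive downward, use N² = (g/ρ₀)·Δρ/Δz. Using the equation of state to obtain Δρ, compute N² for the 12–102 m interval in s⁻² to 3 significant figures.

ΔT = -2.2 K, ΔS = +0.02 psu (deep − shallow).
Δρ/ρ₀ = −αΔT + βΔS = 5.06 × 10⁻⁴ + 1.52 × 10⁻⁵ = 5.212 × 10⁻⁴, so Δρ ≈ 0.5348 kg m⁻³.
N² = (g/ρ₀)·Δρ/Δz = g·(Δρ/ρ₀)/Δz = 9.8 × 5.212 × 10⁻⁴ / 90 = 5.6753 × 10⁻⁵ s⁻² ≈ 5.68 × 10⁻⁵ s⁻².

5.68 × 10⁻⁵ s⁻²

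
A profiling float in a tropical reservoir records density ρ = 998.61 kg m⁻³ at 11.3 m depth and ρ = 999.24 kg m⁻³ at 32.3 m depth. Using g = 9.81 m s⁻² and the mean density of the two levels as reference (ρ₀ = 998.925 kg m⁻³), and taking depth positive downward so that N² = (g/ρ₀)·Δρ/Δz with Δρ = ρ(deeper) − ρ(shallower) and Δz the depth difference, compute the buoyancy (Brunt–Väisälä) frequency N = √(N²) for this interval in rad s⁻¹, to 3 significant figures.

0.0172 rad s⁻¹

Δρ = 999.24 − 998.61 = 0.63 kg m⁻³ over Δz = 32.3 − 11.3 = 21 m.
N² = (9.81/998.925) × (0.63/21) = 2.9462 × 10⁻⁴ s⁻².
N = √(2.9462 × 10⁻⁴) = 0.017164 rad s⁻¹ ≈ 0.0172 rad s⁻¹.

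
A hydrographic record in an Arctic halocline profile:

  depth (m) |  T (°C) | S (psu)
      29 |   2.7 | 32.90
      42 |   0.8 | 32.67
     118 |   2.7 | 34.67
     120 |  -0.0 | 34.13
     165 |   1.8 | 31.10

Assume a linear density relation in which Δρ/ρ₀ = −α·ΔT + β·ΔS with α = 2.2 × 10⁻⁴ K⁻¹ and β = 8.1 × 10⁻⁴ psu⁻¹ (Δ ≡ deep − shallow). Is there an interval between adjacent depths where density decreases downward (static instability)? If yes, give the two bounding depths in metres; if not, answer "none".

Evaluate Δρ/ρ₀ = −αΔT + βΔS across each adjacent pair:
  29–42 m: −αΔT+βΔS = −(2.2 × 10⁻⁴)(-1.9)+(8.1 × 10⁻⁴)(-0.23) = 2.3 × 10⁻⁴ → stable
  42–118 m: −αΔT+βΔS = −(2.2 × 10⁻⁴)(+1.9)+(8.1 × 10⁻⁴)(+2.00) = 1.2 × 10⁻³ → stable
  118–120 m: −αΔT+βΔS = −(2.2 × 10⁻⁴)(-2.7)+(8.1 × 10⁻⁴)(-0.54) = 1.6 × 10⁻⁴ → stable
  120–165 m: −αΔT+βΔS = −(2.2 × 10⁻⁴)(+1.8)+(8.1 × 10⁻⁴)(-3.03) = -2.9 × 10⁻³ → UNSTABLE
The 120–165 m interval has Δρ < 0: lighter water underlies denser water.

120–165 m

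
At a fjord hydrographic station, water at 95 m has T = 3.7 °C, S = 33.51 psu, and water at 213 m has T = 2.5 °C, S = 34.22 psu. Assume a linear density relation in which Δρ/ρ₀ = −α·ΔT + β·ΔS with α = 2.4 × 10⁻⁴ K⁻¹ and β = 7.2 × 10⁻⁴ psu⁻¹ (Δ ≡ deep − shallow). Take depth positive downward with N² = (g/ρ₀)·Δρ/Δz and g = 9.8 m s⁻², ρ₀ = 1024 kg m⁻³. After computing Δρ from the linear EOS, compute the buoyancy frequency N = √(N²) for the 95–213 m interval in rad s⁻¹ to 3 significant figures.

8.15 × 10⁻³ rad s⁻¹

ΔT = -1.2 K, ΔS = +0.71 psu (deep − shallow).
Δρ/ρ₀ = −αΔT + βΔS = 2.88 × 10⁻⁴ + 5.112 × 10⁻⁴ = 7.992 × 10⁻⁴, so Δρ ≈ 0.8184 kg m⁻³.
N² = (g/ρ₀)·Δρ/Δz = g·(Δρ/ρ₀)/Δz = 9.8 × 7.992 × 10⁻⁴ / 118 = 6.6374 × 10⁻⁵ s⁻².
N = √(6.6374 × 10⁻⁵) = 8.1470 × 10⁻³ rad s⁻¹ ≈ 8.15 × 10⁻³ rad s⁻¹.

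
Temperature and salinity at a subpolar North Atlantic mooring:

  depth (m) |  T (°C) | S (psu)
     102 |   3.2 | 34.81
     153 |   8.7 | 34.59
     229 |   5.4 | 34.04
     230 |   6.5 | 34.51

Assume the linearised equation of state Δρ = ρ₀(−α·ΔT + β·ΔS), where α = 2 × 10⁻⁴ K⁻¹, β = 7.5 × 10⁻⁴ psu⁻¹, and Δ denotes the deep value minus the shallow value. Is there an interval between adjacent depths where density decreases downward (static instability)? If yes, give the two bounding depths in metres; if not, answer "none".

Evaluate Δρ/ρ₀ = −αΔT + βΔS across each adjacent pair:
  102–153 m: −αΔT+βΔS = −(2 × 10⁻⁴)(+5.5)+(7.5 × 10⁻⁴)(-0.22) = -1.3 × 10⁻³ → UNSTABLE
  153–229 m: −αΔT+βΔS = −(2 × 10⁻⁴)(-3.3)+(7.5 × 10⁻⁴)(-0.55) = 2.5 × 10⁻⁴ → stable
  229–230 m: −αΔT+βΔS = −(2 × 10⁻⁴)(+1.1)+(7.5 × 10⁻⁴)(+0.47) = 1.3 × 10⁻⁴ → stable
The 102–153 m interval has Δρ < 0: lighter water underlies denser water.

102–153 m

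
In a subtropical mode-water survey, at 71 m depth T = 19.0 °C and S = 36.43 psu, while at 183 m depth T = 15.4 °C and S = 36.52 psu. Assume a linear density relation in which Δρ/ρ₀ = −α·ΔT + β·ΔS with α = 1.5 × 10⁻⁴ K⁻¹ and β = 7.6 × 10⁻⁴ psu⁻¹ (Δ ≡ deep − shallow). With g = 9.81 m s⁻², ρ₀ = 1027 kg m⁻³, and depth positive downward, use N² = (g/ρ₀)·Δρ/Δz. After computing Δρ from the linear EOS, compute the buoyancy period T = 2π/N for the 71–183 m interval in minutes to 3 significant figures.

14.3 min

ΔT = -3.6 K, ΔS = +0.09 psu (deep − shallow).
Δρ/ρ₀ = −αΔT + βΔS = 5.40 × 10⁻⁴ + 6.84 × 10⁻⁵ = 6.084 × 10⁻⁴, so Δρ ≈ 0.6248 kg m⁻³.
N² = (g/ρ₀)·Δρ/Δz = g·(Δρ/ρ₀)/Δz = 9.81 × 6.084 × 10⁻⁴ / 112 = 5.3289 × 10⁻⁵ s⁻².
N = √(5.3289 × 10⁻⁵) = 7.2999 × 10⁻³ rad s⁻¹ → T = 2π/N = 860.72 s = 14.345 min ≈ 14.3 min.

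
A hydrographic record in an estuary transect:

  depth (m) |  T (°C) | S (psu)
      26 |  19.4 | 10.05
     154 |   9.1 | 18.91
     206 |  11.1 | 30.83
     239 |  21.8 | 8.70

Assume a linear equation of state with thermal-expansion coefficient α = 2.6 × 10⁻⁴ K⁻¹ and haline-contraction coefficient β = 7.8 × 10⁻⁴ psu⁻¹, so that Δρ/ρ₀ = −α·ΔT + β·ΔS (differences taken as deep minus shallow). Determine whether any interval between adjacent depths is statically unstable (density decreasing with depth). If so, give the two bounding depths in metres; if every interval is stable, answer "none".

206–239 m

Evaluate Δρ/ρ₀ = −αΔT + βΔS across each adjacent pair:
  26–154 m: −αΔT+βΔS = −(2.6 × 10⁻⁴)(-10.3)+(7.8 × 10⁻⁴)(+8.86) = 9.6 × 10⁻³ → stable
  154–206 m: −αΔT+βΔS = −(2.6 × 10⁻⁴)(+2.0)+(7.8 × 10⁻⁴)(+11.92) = 8.8 × 10⁻³ → stable
  206–239 m: −αΔT+βΔS = −(2.6 × 10⁻⁴)(+10.7)+(7.8 × 10⁻⁴)(-22.13) = -0.020 → UNSTABLE
The 206–239 m interval has Δρ < 0: lighter water underlies denser water.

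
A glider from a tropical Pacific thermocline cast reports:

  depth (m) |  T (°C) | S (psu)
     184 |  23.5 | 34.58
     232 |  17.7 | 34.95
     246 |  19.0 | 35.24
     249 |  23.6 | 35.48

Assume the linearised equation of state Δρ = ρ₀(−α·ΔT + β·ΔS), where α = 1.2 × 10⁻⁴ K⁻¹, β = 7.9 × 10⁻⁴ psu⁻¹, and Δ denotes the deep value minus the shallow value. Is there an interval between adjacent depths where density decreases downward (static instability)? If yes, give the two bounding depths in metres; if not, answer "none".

Evaluate Δρ/ρ₀ = −αΔT + βΔS across each adjacent pair:
  184–232 m: −αΔT+βΔS = −(1.2 × 10⁻⁴)(-5.8)+(7.9 × 10⁻⁴)(+0.37) = 9.9 × 10⁻⁴ → stable
  232–246 m: −αΔT+βΔS = −(1.2 × 10⁻⁴)(+1.3)+(7.9 × 10⁻⁴)(+0.29) = 7.3 × 10⁻⁵ → stable
  246–249 m: −αΔT+βΔS = −(1.2 × 10⁻⁴)(+4.6)+(7.9 × 10⁻⁴)(+0.24) = -3.6 × 10⁻⁴ → UNSTABLE
The 246–249 m interval has Δρ < 0: lighter water underlies denser water.

246–249 m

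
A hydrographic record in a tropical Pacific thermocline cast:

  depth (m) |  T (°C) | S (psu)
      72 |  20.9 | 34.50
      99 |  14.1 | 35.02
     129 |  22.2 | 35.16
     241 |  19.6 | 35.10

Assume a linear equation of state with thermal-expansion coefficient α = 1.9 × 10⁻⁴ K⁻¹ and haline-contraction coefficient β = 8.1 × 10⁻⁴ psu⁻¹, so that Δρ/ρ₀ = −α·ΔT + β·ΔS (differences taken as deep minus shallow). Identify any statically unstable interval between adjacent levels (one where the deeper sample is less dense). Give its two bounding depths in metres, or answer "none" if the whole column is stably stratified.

99–129 m

Evaluate Δρ/ρ₀ = −αΔT + βΔS across each adjacent pair:
  72–99 m: −αΔT+βΔS = −(1.9 × 10⁻⁴)(-6.8)+(8.1 × 10⁻⁴)(+0.52) = 1.7 × 10⁻³ → stable
  99–129 m: −αΔT+βΔS = −(1.9 × 10⁻⁴)(+8.1)+(8.1 × 10⁻⁴)(+0.14) = -1.4 × 10⁻³ → UNSTABLE
  129–241 m: −αΔT+βΔS = −(1.9 × 10⁻⁴)(-2.6)+(8.1 × 10⁻⁴)(-0.06) = 4.5 × 10⁻⁴ → stable
The 99–129 m interval has Δρ < 0: lighter water underlies denser water.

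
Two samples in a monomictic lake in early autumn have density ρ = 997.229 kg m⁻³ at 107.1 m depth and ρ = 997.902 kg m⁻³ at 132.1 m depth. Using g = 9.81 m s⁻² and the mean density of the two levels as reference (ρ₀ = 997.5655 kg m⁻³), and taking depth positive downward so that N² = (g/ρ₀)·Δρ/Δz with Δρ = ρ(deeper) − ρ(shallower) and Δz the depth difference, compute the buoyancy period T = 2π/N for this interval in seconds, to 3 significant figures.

386 s

Δρ = 997.902 − 997.229 = 0.673 kg m⁻³ over Δz = 132.1 − 107.1 = 25 m.
N² = (9.81/997.5655) × (0.673/25) = 2.6473 × 10⁻⁴ s⁻².
N = √(2.6473 × 10⁻⁴) = 0.016271 rad s⁻¹, so T = 2π/N = 386.16 s ≈ 386 s.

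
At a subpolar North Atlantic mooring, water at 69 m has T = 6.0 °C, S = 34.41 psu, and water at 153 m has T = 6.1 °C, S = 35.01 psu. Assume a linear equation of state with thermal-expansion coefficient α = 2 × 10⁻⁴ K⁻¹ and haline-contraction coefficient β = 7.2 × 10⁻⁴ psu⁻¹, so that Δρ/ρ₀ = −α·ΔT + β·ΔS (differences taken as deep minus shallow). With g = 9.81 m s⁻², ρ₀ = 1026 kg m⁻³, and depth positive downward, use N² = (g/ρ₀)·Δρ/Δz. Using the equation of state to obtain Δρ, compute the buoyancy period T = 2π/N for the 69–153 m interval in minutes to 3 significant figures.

15.1 min

ΔT = +0.1 K, ΔS = +0.60 psu (deep − shallow).
Δρ/ρ₀ = −αΔT + βΔS = -2.00 × 10⁻⁵ + 4.32 × 10⁻⁴ = 4.12 × 10⁻⁴, so Δρ ≈ 0.4227 kg m⁻³.
N² = (g/ρ₀)·Δρ/Δz = g·(Δρ/ρ₀)/Δz = 9.81 × 4.12 × 10⁻⁴ / 84 = 4.8116 × 10⁻⁵ s⁻².
N = √(4.8116 × 10⁻⁵) = 6.9366 × 10⁻³ rad s⁻¹ → T = 2π/N = 905.80 s = 15.097 min ≈ 15.1 min.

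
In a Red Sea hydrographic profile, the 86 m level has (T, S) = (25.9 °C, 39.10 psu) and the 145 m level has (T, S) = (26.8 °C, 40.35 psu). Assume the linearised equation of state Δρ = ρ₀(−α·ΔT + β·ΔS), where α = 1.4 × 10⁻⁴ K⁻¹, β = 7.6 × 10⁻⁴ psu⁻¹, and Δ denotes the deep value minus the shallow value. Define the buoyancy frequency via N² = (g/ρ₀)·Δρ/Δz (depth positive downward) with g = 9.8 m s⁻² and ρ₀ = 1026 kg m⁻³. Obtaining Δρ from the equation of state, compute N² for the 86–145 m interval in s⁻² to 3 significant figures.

ΔT = +0.9 K, ΔS = +1.25 psu (deep − shallow).
Δρ/ρ₀ = −αΔT + βΔS = -1.26 × 10⁻⁴ + 9.50 × 10⁻⁴ = 8.24 × 10⁻⁴, so Δρ ≈ 0.8454 kg m⁻³.
N² = (g/ρ₀)·Δρ/Δz = g·(Δρ/ρ₀)/Δz = 9.8 × 8.24 × 10⁻⁴ / 59 = 1.3687 × 10⁻⁴ s⁻² ≈ 1.37 × 10⁻⁴ s⁻².

1.37 × 10⁻⁴ s⁻²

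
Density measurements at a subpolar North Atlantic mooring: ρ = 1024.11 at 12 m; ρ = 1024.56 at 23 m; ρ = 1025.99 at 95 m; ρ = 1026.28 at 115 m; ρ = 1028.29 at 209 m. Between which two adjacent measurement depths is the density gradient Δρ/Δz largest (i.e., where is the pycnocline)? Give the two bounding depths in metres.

12–23 m

Compute the density gradient over each adjacent pair:
  12–23 m: Δρ/Δz = 0.45/11 = 0.041 kg m⁻⁴
  23–95 m: Δρ/Δz = 1.43/72 = 0.020 kg m⁻⁴
  95–115 m: Δρ/Δz = 0.29/20 = 0.014 kg m⁻⁴
  115–209 m: Δρ/Δz = 2.01/94 = 0.021 kg m⁻⁴
The largest gradient is in the 12–23 m interval — the pycnocline.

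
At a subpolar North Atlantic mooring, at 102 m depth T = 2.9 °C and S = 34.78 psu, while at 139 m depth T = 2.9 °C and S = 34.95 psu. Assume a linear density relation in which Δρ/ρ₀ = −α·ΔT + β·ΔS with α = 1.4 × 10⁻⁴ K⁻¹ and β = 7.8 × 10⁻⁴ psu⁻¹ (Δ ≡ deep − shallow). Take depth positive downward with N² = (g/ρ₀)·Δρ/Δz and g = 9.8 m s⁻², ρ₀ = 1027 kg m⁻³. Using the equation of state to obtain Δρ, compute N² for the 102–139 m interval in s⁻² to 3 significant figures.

3.51 × 10⁻⁵ s⁻²

ΔT = +0.0 K, ΔS = +0.17 psu (deep − shallow).
Δρ/ρ₀ = −αΔT + βΔS = 0 + 1.326 × 10⁻⁴ = 1.326 × 10⁻⁴, so Δρ ≈ 0.1362 kg m⁻³.
N² = (g/ρ₀)·Δρ/Δz = g·(Δρ/ρ₀)/Δz = 9.8 × 1.326 × 10⁻⁴ / 37 = 3.5121 × 10⁻⁵ s⁻² ≈ 3.51 × 10⁻⁵ s⁻².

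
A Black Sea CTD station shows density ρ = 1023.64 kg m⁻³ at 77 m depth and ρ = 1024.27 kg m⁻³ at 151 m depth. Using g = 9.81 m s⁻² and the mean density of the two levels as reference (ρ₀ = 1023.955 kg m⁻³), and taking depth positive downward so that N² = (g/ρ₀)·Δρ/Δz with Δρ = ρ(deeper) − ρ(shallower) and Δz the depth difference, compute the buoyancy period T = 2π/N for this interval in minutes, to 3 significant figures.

11.6 min

Δρ = 1024.27 − 1023.64 = 0.63 kg m⁻³ over Δz = 151 − 77 = 74 m.
N² = (9.81/1023.955) × (0.63/74) = 8.1564 × 10⁻⁵ s⁻².
N = √(8.1564 × 10⁻⁵) = 9.0313 × 10⁻³ rad s⁻¹, so T = 2π/N = 695.71 s = 11.595 min ≈ 11.6 min.
A positive N² confirms static stability across the interval.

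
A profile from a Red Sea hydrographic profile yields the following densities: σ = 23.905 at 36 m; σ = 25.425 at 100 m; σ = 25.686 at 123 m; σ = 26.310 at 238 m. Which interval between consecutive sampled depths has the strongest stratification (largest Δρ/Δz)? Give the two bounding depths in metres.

Compute the density gradient over each adjacent pair:
  36–100 m: Δρ/Δz = 1.520/64 = 0.024 kg m⁻⁴
  100–123 m: Δρ/Δz = 0.261/23 = 0.011 kg m⁻⁴
  123–238 m: Δρ/Δz = 0.624/115 = 5.4 × 10⁻³ kg m⁻⁴
The largest gradient is in the 36–100 m interval — the pycnocline.

36–100 m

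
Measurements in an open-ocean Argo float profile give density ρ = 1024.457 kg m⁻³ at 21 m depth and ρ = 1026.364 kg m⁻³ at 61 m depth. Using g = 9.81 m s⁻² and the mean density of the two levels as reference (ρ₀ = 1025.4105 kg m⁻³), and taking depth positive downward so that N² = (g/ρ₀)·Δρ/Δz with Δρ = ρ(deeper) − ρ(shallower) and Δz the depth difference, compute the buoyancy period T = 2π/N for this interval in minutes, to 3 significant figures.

Δρ = 1026.364 − 1024.457 = 1.907 kg m⁻³ over Δz = 61 − 21 = 40 m.
N² = (9.81/1025.4105) × (1.907/40) = 4.5610 × 10⁻⁴ s⁻².
N = √(4.5610 × 10⁻⁴) = 0.021356 rad s⁻¹, so T = 2π/N = 294.21 s = 4.9035 min ≈ 4.90 min.

4.90 min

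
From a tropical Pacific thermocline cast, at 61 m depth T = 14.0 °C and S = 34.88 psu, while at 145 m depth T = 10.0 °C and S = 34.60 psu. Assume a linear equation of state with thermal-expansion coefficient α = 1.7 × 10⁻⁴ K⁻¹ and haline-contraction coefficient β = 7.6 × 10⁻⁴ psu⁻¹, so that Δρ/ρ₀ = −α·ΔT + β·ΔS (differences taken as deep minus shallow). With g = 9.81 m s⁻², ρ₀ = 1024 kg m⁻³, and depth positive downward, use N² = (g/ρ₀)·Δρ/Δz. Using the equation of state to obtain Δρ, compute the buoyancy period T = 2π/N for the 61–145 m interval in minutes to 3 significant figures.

14.2 min

ΔT = -4.0 K, ΔS = -0.28 psu (deep − shallow).
Δρ/ρ₀ = −αΔT + βΔS = 6.80 × 10⁻⁴ − 2.128 × 10⁻⁴ = 4.672 × 10⁻⁴, so Δρ ≈ 0.4784 kg m⁻³.
N² = (g/ρ₀)·Δρ/Δz = g·(Δρ/ρ₀)/Δz = 9.81 × 4.672 × 10⁻⁴ / 84 = 5.4562 × 10⁻⁵ s⁻².
N = √(5.4562 × 10⁻⁵) = 7.3866 × 10⁻³ rad s⁻¹ → T = 2π/N = 850.62 s = 14.177 min ≈ 14.2 min.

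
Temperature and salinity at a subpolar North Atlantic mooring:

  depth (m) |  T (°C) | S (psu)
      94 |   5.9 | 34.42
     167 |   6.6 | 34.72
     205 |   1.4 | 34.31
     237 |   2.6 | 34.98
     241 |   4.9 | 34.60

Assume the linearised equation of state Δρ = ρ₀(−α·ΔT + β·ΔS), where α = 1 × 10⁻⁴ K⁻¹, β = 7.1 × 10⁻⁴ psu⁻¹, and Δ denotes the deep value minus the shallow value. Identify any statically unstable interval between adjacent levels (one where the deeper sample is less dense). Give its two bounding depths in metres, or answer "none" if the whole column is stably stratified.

Evaluate Δρ/ρ₀ = −αΔT + βΔS across each adjacent pair:
  94–167 m: −αΔT+βΔS = −(1 × 10⁻⁴)(+0.7)+(7.1 × 10⁻⁴)(+0.30) = 1.4 × 10⁻⁴ → stable
  167–205 m: −αΔT+βΔS = −(1 × 10⁻⁴)(-5.2)+(7.1 × 10⁻⁴)(-0.41) = 2.3 × 10⁻⁴ → stable
  205–237 m: −αΔT+βΔS = −(1 × 10⁻⁴)(+1.2)+(7.1 × 10⁻⁴)(+0.67) = 3.6 × 10⁻⁴ → stable
  237–241 m: −αΔT+βΔS = −(1 × 10⁻⁴)(+2.3)+(7.1 × 10⁻⁴)(-0.38) = -5.0 × 10⁻⁴ → UNSTABLE
The 237–241 m interval has Δρ < 0: lighter water underlies denser water.

237–241 m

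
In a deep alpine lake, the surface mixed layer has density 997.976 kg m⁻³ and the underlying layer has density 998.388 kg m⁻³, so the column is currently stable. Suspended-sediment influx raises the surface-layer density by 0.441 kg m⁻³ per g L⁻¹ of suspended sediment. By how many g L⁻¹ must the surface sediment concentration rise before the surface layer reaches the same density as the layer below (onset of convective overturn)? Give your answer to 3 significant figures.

Density deficit of the surface layer: 998.388 − 997.976 = 0.412 kg m⁻³.
Required change = 0.412 / 0.441 = 0.934 g L⁻¹.

0.934 g L⁻¹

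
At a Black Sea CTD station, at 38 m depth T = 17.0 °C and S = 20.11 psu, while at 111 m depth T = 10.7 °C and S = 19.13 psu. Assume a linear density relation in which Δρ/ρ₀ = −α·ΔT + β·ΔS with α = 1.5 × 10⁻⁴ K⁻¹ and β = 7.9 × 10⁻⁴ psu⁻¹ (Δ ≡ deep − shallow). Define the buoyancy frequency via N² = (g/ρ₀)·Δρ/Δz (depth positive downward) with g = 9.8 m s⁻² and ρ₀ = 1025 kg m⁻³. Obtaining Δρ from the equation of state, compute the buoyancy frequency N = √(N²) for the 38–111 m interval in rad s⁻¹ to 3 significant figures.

4.79 × 10⁻³ rad s⁻¹

ΔT = -6.3 K, ΔS = -0.98 psu (deep − shallow).
Δρ/ρ₀ = −αΔT + βΔS = 9.45 × 10⁻⁴ − 7.742 × 10⁻⁴ = 1.708 × 10⁻⁴, so Δρ ≈ 0.1751 kg m⁻³.
N² = (g/ρ₀)·Δρ/Δz = g·(Δρ/ρ₀)/Δz = 9.8 × 1.708 × 10⁻⁴ / 73 = 2.2929 × 10⁻⁵ s⁻².
N = √(2.2929 × 10⁻⁵) = 4.7884 × 10⁻³ rad s⁻¹ ≈ 4.79 × 10⁻³ rad s⁻¹.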